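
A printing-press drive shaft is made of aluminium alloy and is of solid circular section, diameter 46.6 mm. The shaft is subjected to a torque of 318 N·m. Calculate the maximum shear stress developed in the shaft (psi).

2320 psi

J = πd⁴/32 = π(0.0466)⁴/32 = 4.630×10^-7 m⁴.
τ_max = T·r/J = 318.0 × 0.0233 / 4.630×10^-7 = 1.600×10^7 Pa.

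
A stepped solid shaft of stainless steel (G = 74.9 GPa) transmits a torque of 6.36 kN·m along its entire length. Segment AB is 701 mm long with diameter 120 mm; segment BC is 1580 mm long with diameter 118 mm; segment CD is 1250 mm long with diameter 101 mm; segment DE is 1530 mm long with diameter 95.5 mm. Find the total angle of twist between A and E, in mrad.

J_AB = π(0.120)⁴/32 = 2.04×10^-5 m⁴; J_BC = π(0.118)⁴/32 = 1.90×10^-5 m⁴; J_CD = π(0.101)⁴/32 = 1.02×10^-5 m⁴; J_DE = π(0.0955)⁴/32 = 8.17×10^-6 m⁴.
θ = (T/G)·Σ L_i/J_i = (6360/74.9×10⁹)·(0.701/2.04×10^-5 + 1.58/1.90×10^-5 + 1.25/1.02×10^-5 + 1.53/8.17×10^-6) = 0.03627 rad.

36.3 mrad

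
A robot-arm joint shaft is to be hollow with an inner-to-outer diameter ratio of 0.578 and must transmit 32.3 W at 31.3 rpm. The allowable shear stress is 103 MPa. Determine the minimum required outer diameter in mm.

ω = 2π·31.3/60 = 3.278 rad/s, so T = P/ω = 32.3 / 3.278 = 9.854 N·m.
For a hollow shaft with d_i/d_o = 0.578: τ_max = 16T/(π d_o³ (1−k⁴)), so d_o = [16T/(π τ_allow (1−k⁴))]^(1/3) = [16·9.854/(π·1.03×10^8·0.8884)]^(1/3) = 0.008186 m.

8.19 mm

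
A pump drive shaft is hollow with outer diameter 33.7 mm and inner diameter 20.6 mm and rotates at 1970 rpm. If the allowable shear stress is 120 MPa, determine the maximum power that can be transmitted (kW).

J = π(d_o⁴ − d_i⁴)/32 = π(0.0337⁴ − 0.0206⁴)/32 = 1.089×10^-7 m⁴.
T_max = τ_allow·J/r = 1.20×10^8 × 1.089×10^-7 / 0.0169 = 775.9 N·m.
ω = 2π·1970/60 = 206.3 rad/s, so P_max = T_max·ω = 1.601×10^5 W.

160 kW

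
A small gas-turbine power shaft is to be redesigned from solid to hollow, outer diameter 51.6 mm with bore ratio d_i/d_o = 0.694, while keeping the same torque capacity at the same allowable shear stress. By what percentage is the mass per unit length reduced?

Equal τ_max and T ⇒ the solid shaft needs d_s³ = d_o³(1−k⁴), so d_s = 51.6·(1−0.694⁴)^(1/3) = 47.25 mm.
Area ratio A_h/A_s = d_o²(1−k²)/d_s² = (1−k²)/(1−k⁴)^(2/3) = 0.6181.
Mass saving = 1 − 0.6181 = 38.2 %.

38.2 %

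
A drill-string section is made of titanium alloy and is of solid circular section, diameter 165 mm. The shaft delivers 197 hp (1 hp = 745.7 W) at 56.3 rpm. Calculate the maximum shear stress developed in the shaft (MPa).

ω = 2π·56.3/60 = 5.896 rad/s, so T = P/ω = 197×745.7 / 5.896 = 24920 N·m.
J = πd⁴/32 = π(0.165)⁴/32 = 7.277×10^-5 m⁴.
τ_max = T·r/J = 24920 × 0.0825 / 7.277×10^-5 = 2.825×10^7 Pa.

28.2 MPa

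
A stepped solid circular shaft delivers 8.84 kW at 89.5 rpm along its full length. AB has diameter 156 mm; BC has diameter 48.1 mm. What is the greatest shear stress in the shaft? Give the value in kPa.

43200 kPa

ω = 2π·89.5/60 = 9.372 rad/s, so T = P/ω = 8.84×10³ / 9.372 = 943.2 N·m.
Under the same torque, τ_max = 16T/(πd³) is largest where d is smallest — segment BC (d = 48.1 mm).
τ_max = 16·943.2/(π·(0.0481)³) = 4.317×10^7 Pa.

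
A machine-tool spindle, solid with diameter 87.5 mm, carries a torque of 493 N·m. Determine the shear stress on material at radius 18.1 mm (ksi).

J = πd⁴/32 = π(0.0875)⁴/32 = 5.755×10^-6 m⁴.
Shear stress varies linearly with radius: τ = T·r/J = 493.0 × 0.0181 / 5.755×10^-6 = 1.551×10^6 Pa.

0.225 ksi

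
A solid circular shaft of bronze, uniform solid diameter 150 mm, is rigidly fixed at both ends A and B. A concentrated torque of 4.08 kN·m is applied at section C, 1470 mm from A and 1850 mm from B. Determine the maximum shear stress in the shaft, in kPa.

3430 kPa

With uniform GJ and both ends fixed, compatibility θ_AC = θ_CB gives T_A·a = T_B·b, together with T_A + T_B = T₀.
T_A = T₀·b/(a+b) = 4080·1850/3320 = 2273 N·m; T_B = 1807 N·m.
τ in each portion: τ_AC = 3.43×10^6 Pa, τ_CB = 2.73×10^6 Pa; maximum is in AC.
τ_max = T_AC·r/J = 2273·0.0750/4.97×10^-5 = 3.431×10^6 Pa.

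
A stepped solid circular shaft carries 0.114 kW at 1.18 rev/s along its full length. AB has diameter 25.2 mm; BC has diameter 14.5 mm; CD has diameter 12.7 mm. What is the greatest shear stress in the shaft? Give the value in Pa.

3.82e7 Pa

ω = 2π·1.18 = 7.414 rad/s, so T = P/ω = 0.114×10³ / 7.414 = 15.38 N·m.
Under the same torque, τ_max = 16T/(πd³) is largest where d is smallest — segment CD (d = 12.7 mm).
τ_max = 16·15.38/(π·(0.0127)³) = 3.823×10^7 Pa.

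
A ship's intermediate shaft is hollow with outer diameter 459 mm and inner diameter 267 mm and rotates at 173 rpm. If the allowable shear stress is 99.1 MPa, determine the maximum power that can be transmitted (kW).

J = π(d_o⁴ − d_i⁴)/32 = π(0.459⁴ − 0.267⁴)/32 = 3.859×10^-3 m⁴.
T_max = τ_allow·J/r = 9.91×10^7 × 3.859×10^-3 / 0.230 = 1.666e6 N·m.
ω = 2π·173/60 = 18.12 rad/s, so P_max = T_max·ω = 3.019×10^7 W.

30200 kW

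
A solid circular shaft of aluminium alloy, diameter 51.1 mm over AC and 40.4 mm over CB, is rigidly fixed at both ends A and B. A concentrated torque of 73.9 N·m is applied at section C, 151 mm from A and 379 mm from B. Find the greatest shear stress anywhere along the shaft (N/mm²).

Compatibility: T_A·a/J_AC = T_B·b/J_CB with T_A + T_B = T₀.
J_AC = 6.69×10^-7 m⁴, J_CB = 2.62×10^-7 m⁴, so T_A = T₀·(J_AC/a)/((J_AC/a)+(J_CB/b)) = 63.95 N·m, T_B = 9.954 N·m.
τ in each portion: τ_AC = 2.44×10^6 Pa, τ_CB = 7.69×10^5 Pa; maximum is in AC.
τ_max = T_AC·r/J = 63.95·0.0255/6.69×10^-7 = 2.441×10^6 Pa.

2.44 N/mm²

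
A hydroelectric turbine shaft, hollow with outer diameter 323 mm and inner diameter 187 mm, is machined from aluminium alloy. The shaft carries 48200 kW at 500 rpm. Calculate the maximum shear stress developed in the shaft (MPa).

157 MPa

ω = 2π·500/60 = 52.36 rad/s, so T = P/ω = 48200×10³ / 52.36 = 920600 N·m.
J = π(d_o⁴ − d_i⁴)/32 = π(0.323⁴ − 0.187⁴)/32 = 9.485×10^-4 m⁴.
τ_max = T·r/J = 920600 × 0.162 / 9.485×10^-4 = 1.567×10^8 Pa.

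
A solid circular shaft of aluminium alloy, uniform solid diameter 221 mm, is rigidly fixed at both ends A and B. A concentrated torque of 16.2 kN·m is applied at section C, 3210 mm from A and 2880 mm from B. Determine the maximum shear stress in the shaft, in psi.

584 psi

With uniform GJ and both ends fixed, compatibility θ_AC = θ_CB gives T_A·a = T_B·b, together with T_A + T_B = T₀.
T_A = T₀·b/(a+b) = 16200·2880/6090 = 7661 N·m; T_B = 8539 N·m.
τ in each portion: τ_AC = 3.61×10^6 Pa, τ_CB = 4.03×10^6 Pa; maximum is in CB.
τ_max = T_CB·r/J = 8539·0.111/2.34×10^-4 = 4.029×10^6 Pa.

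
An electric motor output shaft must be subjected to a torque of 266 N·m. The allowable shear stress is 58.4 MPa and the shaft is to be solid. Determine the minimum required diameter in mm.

For a solid shaft τ_max = 16T/(πd³), so d = (16T/(π τ_allow))^(1/3) = (16·266.0/(π·5.84×10^7))^(1/3) = 0.02852 m.

28.5 mm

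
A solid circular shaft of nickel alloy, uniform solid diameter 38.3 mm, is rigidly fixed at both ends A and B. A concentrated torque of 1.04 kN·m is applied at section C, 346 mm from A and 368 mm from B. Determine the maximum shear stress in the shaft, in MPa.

With uniform GJ and both ends fixed, compatibility θ_AC = θ_CB gives T_A·a = T_B·b, together with T_A + T_B = T₀.
T_A = T₀·b/(a+b) = 1040·368/714.0 = 536.0 N·m; T_B = 504.0 N·m.
τ in each portion: τ_AC = 4.86×10^7 Pa, τ_CB = 4.57×10^7 Pa; maximum is in AC.
τ_max = T_AC·r/J = 536.0·0.0191/2.11×10^-7 = 4.859×10^7 Pa.

48.6 MPa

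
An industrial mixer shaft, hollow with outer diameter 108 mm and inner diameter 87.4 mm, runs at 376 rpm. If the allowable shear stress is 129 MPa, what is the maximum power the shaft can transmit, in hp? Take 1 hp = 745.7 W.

962 hp

J = π(d_o⁴ − d_i⁴)/32 = π(0.108⁴ − 0.0874⁴)/32 = 7.628×10^-6 m⁴.
T_max = τ_allow·J/r = 1.29×10^8 × 7.628×10^-6 / 0.0540 = 18220 N·m.
ω = 2π·376/60 = 39.37 rad/s, so P_max = T_max·ω = 7.175×10^5 W.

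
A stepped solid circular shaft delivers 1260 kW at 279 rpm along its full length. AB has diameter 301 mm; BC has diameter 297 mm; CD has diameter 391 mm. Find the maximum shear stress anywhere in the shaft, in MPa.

8.38 MPa

ω = 2π·279/60 = 29.22 rad/s, so T = P/ω = 1260×10³ / 29.22 = 43130 N·m.
Under the same torque, τ_max = 16T/(πd³) is largest where d is smallest — segment BC (d = 297 mm).
τ_max = 16·43130/(π·(0.297)³) = 8.384×10^6 Pa.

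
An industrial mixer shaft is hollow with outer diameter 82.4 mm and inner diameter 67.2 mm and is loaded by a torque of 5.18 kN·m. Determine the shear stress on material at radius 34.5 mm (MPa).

J = π(d_o⁴ − d_i⁴)/32 = π(0.0824⁴ − 0.0672⁴)/32 = 2.524×10^-6 m⁴.
Shear stress varies linearly with radius: τ = T·r/J = 5180 × 0.0345 / 2.524×10^-6 = 7.081×10^7 Pa.

70.8 MPa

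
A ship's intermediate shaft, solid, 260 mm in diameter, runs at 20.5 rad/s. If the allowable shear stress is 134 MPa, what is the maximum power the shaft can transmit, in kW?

J = πd⁴/32 = π(0.260)⁴/32 = 4.486×10^-4 m⁴.
T_max = τ_allow·J/r = 1.34×10^8 × 4.486×10^-4 / 0.130 = 462400 N·m.
ω = 20.5 rad/s, so P_max = T_max·ω = 9.480×10^6 W.

9480 kW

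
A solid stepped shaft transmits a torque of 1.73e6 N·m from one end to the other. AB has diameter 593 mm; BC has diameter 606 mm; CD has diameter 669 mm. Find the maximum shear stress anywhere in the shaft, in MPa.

Under the same torque, τ_max = 16T/(πd³) is largest where d is smallest — segment AB (d = 593 mm).
τ_max = 16·1.730e6/(π·(0.593)³) = 4.225×10^7 Pa.

42.3 MPa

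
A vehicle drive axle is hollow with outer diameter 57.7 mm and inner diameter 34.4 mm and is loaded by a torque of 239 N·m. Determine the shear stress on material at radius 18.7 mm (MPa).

J = π(d_o⁴ − d_i⁴)/32 = π(0.0577⁴ − 0.0344⁴)/32 = 9.507×10^-7 m⁴.
Shear stress varies linearly with radius: τ = T·r/J = 239.0 × 0.0187 / 9.507×10^-7 = 4.701×10^6 Pa.

4.70 MPa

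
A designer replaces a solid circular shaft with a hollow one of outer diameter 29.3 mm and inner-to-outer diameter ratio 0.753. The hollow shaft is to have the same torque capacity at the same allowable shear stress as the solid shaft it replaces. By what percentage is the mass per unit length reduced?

Equal τ_max and T ⇒ the solid shaft needs d_s³ = d_o³(1−k⁴), so d_s = 29.3·(1−0.753⁴)^(1/3) = 25.75 mm.
Area ratio A_h/A_s = d_o²(1−k²)/d_s² = (1−k²)/(1−k⁴)^(2/3) = 0.5608.
Mass saving = 1 − 0.5608 = 43.9 %.

43.9 %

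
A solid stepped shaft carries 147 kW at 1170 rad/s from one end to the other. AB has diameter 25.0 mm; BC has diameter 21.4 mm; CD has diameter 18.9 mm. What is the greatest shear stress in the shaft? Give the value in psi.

ω = 1170 rad/s, so T = P/ω = 147×10³ / 1170 = 125.6 N·m.
Under the same torque, τ_max = 16T/(πd³) is largest where d is smallest — segment CD (d = 18.9 mm).
τ_max = 16·125.6/(π·(0.0189)³) = 9.478×10^7 Pa.

13700 psi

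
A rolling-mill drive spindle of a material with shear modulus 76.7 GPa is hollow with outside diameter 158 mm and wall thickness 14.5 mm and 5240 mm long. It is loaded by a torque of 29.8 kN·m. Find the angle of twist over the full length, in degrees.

J = π(d_o⁴ − d_i⁴)/32 = π(0.158⁴ − 0.129⁴)/32 = 3.400×10^-5 m⁴.
θ = T·L/(G·J) = 29800 × 5.24 / (76.7×10⁹ × 3.400×10^-5) = 0.05989 rad.

3.43°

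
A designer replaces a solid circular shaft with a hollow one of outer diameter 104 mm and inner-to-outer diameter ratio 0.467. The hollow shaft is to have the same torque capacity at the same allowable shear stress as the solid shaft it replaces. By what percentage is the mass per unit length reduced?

Equal τ_max and T ⇒ the solid shaft needs d_s³ = d_o³(1−k⁴), so d_s = 104·(1−0.467⁴)^(1/3) = 102.3 mm.
Area ratio A_h/A_s = d_o²(1−k²)/d_s² = (1−k²)/(1−k⁴)^(2/3) = 0.8077.
Mass saving = 1 − 0.8077 = 19.2 %.

19.2 %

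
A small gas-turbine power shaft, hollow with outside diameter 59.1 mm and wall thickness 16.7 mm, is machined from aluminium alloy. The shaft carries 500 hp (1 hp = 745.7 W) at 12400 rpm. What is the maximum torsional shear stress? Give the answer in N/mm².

ω = 2π·12400/60 = 1299 rad/s, so T = P/ω = 500×745.7 / 1299 = 287.1 N·m.
J = π(d_o⁴ − d_i⁴)/32 = π(0.0591⁴ − 0.0257⁴)/32 = 1.155×10^-6 m⁴.
τ_max = T·r/J = 287.1 × 0.0295 / 1.155×10^-6 = 7.347×10^6 Pa.

7.35 N/mm²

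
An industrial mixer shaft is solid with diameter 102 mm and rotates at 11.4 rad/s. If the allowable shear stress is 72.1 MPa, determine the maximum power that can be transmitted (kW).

J = πd⁴/32 = π(0.102)⁴/32 = 1.063×10^-5 m⁴.
T_max = τ_allow·J/r = 7.21×10^7 × 1.063×10^-5 / 0.0510 = 15020 N·m.
ω = 11.4 rad/s, so P_max = T_max·ω = 1.713×10^5 W.

171 kW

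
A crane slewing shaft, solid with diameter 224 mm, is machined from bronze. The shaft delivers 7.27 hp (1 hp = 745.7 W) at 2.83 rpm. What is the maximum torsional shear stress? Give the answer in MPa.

ω = 2π·2.83/60 = 0.2964 rad/s, so T = P/ω = 7.27×745.7 / 0.2964 = 18290 N·m.
J = πd⁴/32 = π(0.224)⁴/32 = 2.472×10^-4 m⁴.
τ_max = T·r/J = 18290 × 0.112 / 2.472×10^-4 = 8.289×10^6 Pa.

8.29 MPa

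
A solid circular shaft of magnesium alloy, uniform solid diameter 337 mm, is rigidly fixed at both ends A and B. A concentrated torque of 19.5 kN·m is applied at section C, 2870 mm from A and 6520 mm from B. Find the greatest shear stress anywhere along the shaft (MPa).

1.80 MPa

With uniform GJ and both ends fixed, compatibility θ_AC = θ_CB gives T_A·a = T_B·b, together with T_A + T_B = T₀.
T_A = T₀·b/(a+b) = 19500·6520/9390 = 13540 N·m; T_B = 5960 N·m.
τ in each portion: τ_AC = 1.80×10^6 Pa, τ_CB = 7.93×10^5 Pa; maximum is in AC.
τ_max = T_AC·r/J = 13540·0.169/1.27×10^-3 = 1.802×10^6 Pa.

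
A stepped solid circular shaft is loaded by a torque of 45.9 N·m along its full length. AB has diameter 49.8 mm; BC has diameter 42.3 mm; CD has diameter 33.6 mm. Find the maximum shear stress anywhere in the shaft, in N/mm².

6.16 N/mm²

Under the same torque, τ_max = 16T/(πd³) is largest where d is smallest — segment CD (d = 33.6 mm).
τ_max = 16·45.90/(π·(0.0336)³) = 6.163×10^6 Pa.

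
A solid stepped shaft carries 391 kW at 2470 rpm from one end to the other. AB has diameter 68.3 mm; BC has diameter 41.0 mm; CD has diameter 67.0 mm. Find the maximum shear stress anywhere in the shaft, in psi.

16200 psi

ω = 2π·2470/60 = 258.7 rad/s, so T = P/ω = 391×10³ / 258.7 = 1512 N·m.
Under the same torque, τ_max = 16T/(πd³) is largest where d is smallest — segment BC (d = 41.0 mm).
τ_max = 16·1512/(π·(0.0410)³) = 1.117×10^8 Pa.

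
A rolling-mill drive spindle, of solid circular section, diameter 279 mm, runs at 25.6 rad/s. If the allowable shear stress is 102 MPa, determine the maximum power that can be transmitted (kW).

J = πd⁴/32 = π(0.279)⁴/32 = 5.949×10^-4 m⁴.
T_max = τ_allow·J/r = 1.02×10^8 × 5.949×10^-4 / 0.140 = 435000 N·m.
ω = 25.6 rad/s, so P_max = T_max·ω = 1.113×10^7 W.

11100 kW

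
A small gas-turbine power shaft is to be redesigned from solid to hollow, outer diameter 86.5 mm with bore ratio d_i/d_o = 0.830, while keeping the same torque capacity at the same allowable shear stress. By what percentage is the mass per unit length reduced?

Equal τ_max and T ⇒ the solid shaft needs d_s³ = d_o³(1−k⁴), so d_s = 86.5·(1−0.830⁴)^(1/3) = 69.80 mm.
Area ratio A_h/A_s = d_o²(1−k²)/d_s² = (1−k²)/(1−k⁴)^(2/3) = 0.4778.
Mass saving = 1 − 0.4778 = 52.2 %.

52.2 %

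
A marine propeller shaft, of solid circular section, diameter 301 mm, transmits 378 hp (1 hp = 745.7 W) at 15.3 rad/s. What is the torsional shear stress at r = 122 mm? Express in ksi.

0.405 ksi

ω = 15.3 rad/s, so T = P/ω = 378×745.7 / 15.30 = 18420 N·m.
J = πd⁴/32 = π(0.301)⁴/32 = 8.059×10^-4 m⁴.
Shear stress varies linearly with radius: τ = T·r/J = 18420 × 0.122 / 8.059×10^-4 = 2.789×10^6 Pa.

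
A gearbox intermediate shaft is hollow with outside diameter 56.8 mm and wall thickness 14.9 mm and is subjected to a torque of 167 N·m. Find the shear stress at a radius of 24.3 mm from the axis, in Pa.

J = π(d_o⁴ − d_i⁴)/32 = π(0.0568⁴ − 0.0270⁴)/32 = 9.697×10^-7 m⁴.
Shear stress varies linearly with radius: τ = T·r/J = 167.0 × 0.0243 / 9.697×10^-7 = 4.185×10^6 Pa.

4.18e6 Pa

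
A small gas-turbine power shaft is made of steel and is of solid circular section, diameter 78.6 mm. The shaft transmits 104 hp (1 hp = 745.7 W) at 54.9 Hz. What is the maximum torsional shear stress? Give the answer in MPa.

2.36 MPa

ω = 2π·54.9 = 344.9 rad/s, so T = P/ω = 104×745.7 / 344.9 = 224.8 N·m.
J = πd⁴/32 = π(0.0786)⁴/32 = 3.747×10^-6 m⁴.
τ_max = T·r/J = 224.8 × 0.0393 / 3.747×10^-6 = 2.358×10^6 Pa.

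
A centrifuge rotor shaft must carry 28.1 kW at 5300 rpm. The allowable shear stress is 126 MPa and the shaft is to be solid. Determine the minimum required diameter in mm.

ω = 2π·5300/60 = 555.0 rad/s, so T = P/ω = 28.1×10³ / 555.0 = 50.63 N·m.
For a solid shaft τ_max = 16T/(πd³), so d = (16T/(π τ_allow))^(1/3) = (16·50.63/(π·1.26×10^8))^(1/3) = 0.01270 m.

12.7 mm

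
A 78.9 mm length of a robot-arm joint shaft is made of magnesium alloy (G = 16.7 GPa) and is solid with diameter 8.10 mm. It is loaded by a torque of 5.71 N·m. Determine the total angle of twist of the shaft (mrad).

63.8 mrad

J = πd⁴/32 = π(0.00810)⁴/32 = 4.226×10^-10 m⁴.
θ = T·L/(G·J) = 5.710 × 0.0789 / (16.7×10⁹ × 4.226×10^-10) = 0.06383 rad.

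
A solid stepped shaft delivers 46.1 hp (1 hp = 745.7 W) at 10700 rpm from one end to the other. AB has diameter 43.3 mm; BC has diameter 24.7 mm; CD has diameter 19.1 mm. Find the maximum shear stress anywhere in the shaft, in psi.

ω = 2π·10700/60 = 1121 rad/s, so T = P/ω = 46.1×745.7 / 1121 = 30.68 N·m.
Under the same torque, τ_max = 16T/(πd³) is largest where d is smallest — segment CD (d = 19.1 mm).
τ_max = 16·30.68/(π·(0.0191)³) = 2.242×10^7 Pa.

3250 psi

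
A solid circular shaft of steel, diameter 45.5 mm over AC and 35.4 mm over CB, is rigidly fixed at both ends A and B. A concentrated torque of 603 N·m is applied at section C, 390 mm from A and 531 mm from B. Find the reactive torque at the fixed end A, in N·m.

475 N·m

Compatibility: T_A·a/J_AC = T_B·b/J_CB with T_A + T_B = T₀.
J_AC = 4.21×10^-7 m⁴, J_CB = 1.54×10^-7 m⁴, so T_A = T₀·(J_AC/a)/((J_AC/a)+(J_CB/b)) = 475.1 N·m, T_B = 127.9 N·m.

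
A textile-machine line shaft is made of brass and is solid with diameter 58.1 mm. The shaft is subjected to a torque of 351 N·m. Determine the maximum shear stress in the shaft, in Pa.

9.11e6 Pa

J = πd⁴/32 = π(0.0581)⁴/32 = 1.119×10^-6 m⁴.
τ_max = T·r/J = 351.0 × 0.0290 / 1.119×10^-6 = 9.115×10^6 Pa.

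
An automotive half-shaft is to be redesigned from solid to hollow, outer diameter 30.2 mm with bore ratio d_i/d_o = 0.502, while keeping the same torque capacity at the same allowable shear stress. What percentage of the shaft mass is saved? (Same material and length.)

Equal τ_max and T ⇒ the solid shaft needs d_s³ = d_o³(1−k⁴), so d_s = 30.2·(1−0.502⁴)^(1/3) = 29.55 mm.
Area ratio A_h/A_s = d_o²(1−k²)/d_s² = (1−k²)/(1−k⁴)^(2/3) = 0.7814.
Mass saving = 1 − 0.7814 = 21.9 %.

21.9 %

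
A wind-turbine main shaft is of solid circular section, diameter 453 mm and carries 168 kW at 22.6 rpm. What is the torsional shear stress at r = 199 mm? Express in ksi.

0.496 ksi

ω = 2π·22.6/60 = 2.367 rad/s, so T = P/ω = 168×10³ / 2.367 = 70990 N·m.
J = πd⁴/32 = π(0.453)⁴/32 = 4.134×10^-3 m⁴.
Shear stress varies linearly with radius: τ = T·r/J = 70990 × 0.199 / 4.134×10^-3 = 3.417×10^6 Pa.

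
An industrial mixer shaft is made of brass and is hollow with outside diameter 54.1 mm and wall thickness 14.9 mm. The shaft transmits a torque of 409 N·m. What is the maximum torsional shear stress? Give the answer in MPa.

J = π(d_o⁴ − d_i⁴)/32 = π(0.0541⁴ − 0.0243⁴)/32 = 8.068×10^-7 m⁴.
τ_max = T·r/J = 409.0 × 0.0271 / 8.068×10^-7 = 1.371×10^7 Pa.

13.7 MPa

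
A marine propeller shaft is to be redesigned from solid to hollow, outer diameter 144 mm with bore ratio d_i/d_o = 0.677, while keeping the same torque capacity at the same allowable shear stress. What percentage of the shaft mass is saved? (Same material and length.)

36.6 %

Equal τ_max and T ⇒ the solid shaft needs d_s³ = d_o³(1−k⁴), so d_s = 144·(1−0.677⁴)^(1/3) = 133.1 mm.
Area ratio A_h/A_s = d_o²(1−k²)/d_s² = (1−k²)/(1−k⁴)^(2/3) = 0.6339.
Mass saving = 1 − 0.6339 = 36.6 %.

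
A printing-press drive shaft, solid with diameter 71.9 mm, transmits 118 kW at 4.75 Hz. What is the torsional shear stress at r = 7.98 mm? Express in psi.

1740 psi

ω = 2π·4.75 = 29.85 rad/s, so T = P/ω = 118×10³ / 29.85 = 3954 N·m.
J = πd⁴/32 = π(0.0719)⁴/32 = 2.624×10^-6 m⁴.
Shear stress varies linearly with radius: τ = T·r/J = 3954 × 0.00798 / 2.624×10^-6 = 1.203×10^7 Pa.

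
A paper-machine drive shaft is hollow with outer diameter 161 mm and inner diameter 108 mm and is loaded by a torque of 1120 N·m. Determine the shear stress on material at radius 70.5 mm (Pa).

J = π(d_o⁴ − d_i⁴)/32 = π(0.161⁴ − 0.108⁴)/32 = 5.261×10^-5 m⁴.
Shear stress varies linearly with radius: τ = T·r/J = 1120 × 0.0705 / 5.261×10^-5 = 1.501×10^6 Pa.

1.50e6 Pa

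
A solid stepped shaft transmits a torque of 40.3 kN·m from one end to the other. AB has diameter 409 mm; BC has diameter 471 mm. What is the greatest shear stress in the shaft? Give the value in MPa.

Under the same torque, τ_max = 16T/(πd³) is largest where d is smallest — segment AB (d = 409 mm).
τ_max = 16·40300/(π·(0.409)³) = 3.000×10^6 Pa.

3.00 MPa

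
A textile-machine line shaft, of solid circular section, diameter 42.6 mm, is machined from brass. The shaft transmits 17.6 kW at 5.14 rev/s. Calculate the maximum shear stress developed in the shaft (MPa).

ω = 2π·5.14 = 32.30 rad/s, so T = P/ω = 17.6×10³ / 32.30 = 545.0 N·m.
J = πd⁴/32 = π(0.0426)⁴/32 = 3.233×10^-7 m⁴.
τ_max = T·r/J = 545.0 × 0.0213 / 3.233×10^-7 = 3.590×10^7 Pa.

35.9 MPa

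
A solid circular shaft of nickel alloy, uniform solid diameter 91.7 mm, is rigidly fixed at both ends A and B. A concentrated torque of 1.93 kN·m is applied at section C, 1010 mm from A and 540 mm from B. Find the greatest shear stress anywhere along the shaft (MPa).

With uniform GJ and both ends fixed, compatibility θ_AC = θ_CB gives T_A·a = T_B·b, together with T_A + T_B = T₀.
T_A = T₀·b/(a+b) = 1930·540/1550 = 672.4 N·m; T_B = 1258 N·m.
τ in each portion: τ_AC = 4.44×10^6 Pa, τ_CB = 8.31×10^6 Pa; maximum is in CB.
τ_max = T_CB·r/J = 1258·0.0459/6.94×10^-6 = 8.306×10^6 Pa.

8.31 MPa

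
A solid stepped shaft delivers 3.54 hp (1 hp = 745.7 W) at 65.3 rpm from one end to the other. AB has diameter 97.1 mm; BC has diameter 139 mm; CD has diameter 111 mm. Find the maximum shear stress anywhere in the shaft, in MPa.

2.15 MPa

ω = 2π·65.3/60 = 6.838 rad/s, so T = P/ω = 3.54×745.7 / 6.838 = 386.0 N·m.
Under the same torque, τ_max = 16T/(πd³) is largest where d is smallest — segment AB (d = 97.1 mm).
τ_max = 16·386.0/(π·(0.0971)³) = 2.148×10^6 Pa.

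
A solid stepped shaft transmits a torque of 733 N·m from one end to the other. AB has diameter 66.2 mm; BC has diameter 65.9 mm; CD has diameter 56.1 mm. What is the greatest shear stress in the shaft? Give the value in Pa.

Under the same torque, τ_max = 16T/(πd³) is largest where d is smallest — segment CD (d = 56.1 mm).
τ_max = 16·733.0/(π·(0.0561)³) = 2.114×10^7 Pa.

2.11e7 Pa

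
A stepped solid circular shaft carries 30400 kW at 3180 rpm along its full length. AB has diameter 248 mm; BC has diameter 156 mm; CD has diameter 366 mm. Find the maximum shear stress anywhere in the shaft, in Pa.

ω = 2π·3180/60 = 333.0 rad/s, so T = P/ω = 30400×10³ / 333.0 = 91290 N·m.
Under the same torque, τ_max = 16T/(πd³) is largest where d is smallest — segment BC (d = 156 mm).
τ_max = 16·91290/(π·(0.156)³) = 1.225×10^8 Pa.

1.22e8 Pa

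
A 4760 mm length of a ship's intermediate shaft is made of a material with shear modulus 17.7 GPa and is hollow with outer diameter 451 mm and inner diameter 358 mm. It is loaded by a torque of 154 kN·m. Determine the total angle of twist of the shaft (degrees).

J = π(d_o⁴ − d_i⁴)/32 = π(0.451⁴ − 0.358⁴)/32 = 2.449×10^-3 m⁴.
θ = T·L/(G·J) = 154000 × 4.76 / (17.7×10⁹ × 2.449×10^-3) = 0.01691 rad.

0.969°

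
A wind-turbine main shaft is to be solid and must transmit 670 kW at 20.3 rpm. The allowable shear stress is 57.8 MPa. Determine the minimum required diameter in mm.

ω = 2π·20.3/60 = 2.126 rad/s, so T = P/ω = 670×10³ / 2.126 = 315200 N·m.
For a solid shaft τ_max = 16T/(πd³), so d = (16T/(π τ_allow))^(1/3) = (16·315200/(π·5.78×10^7))^(1/3) = 0.3028 m.

303 mm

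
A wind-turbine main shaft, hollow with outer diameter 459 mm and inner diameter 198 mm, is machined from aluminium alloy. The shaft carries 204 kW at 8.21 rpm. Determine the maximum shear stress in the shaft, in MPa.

12.9 MPa

ω = 2π·8.21/60 = 0.8597 rad/s, so T = P/ω = 204×10³ / 0.8597 = 237300 N·m.
J = π(d_o⁴ − d_i⁴)/32 = π(0.459⁴ − 0.198⁴)/32 = 4.207×10^-3 m⁴.
τ_max = T·r/J = 237300 × 0.230 / 4.207×10^-3 = 1.294×10^7 Pa.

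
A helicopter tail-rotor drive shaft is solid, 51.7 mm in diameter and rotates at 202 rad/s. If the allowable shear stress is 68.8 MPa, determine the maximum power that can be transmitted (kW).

J = πd⁴/32 = π(0.0517)⁴/32 = 7.014×10^-7 m⁴.
T_max = τ_allow·J/r = 6.88×10^7 × 7.014×10^-7 / 0.0259 = 1867 N·m.
ω = 202 rad/s, so P_max = T_max·ω = 3.771×10^5 W.

377 kW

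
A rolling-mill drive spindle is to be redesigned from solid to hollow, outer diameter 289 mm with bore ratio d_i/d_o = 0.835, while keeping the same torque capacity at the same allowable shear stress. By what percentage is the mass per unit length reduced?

52.8 %

Equal τ_max and T ⇒ the solid shaft needs d_s³ = d_o³(1−k⁴), so d_s = 289·(1−0.835⁴)^(1/3) = 231.5 mm.
Area ratio A_h/A_s = d_o²(1−k²)/d_s² = (1−k²)/(1−k⁴)^(2/3) = 0.4719.
Mass saving = 1 − 0.4719 = 52.8 %.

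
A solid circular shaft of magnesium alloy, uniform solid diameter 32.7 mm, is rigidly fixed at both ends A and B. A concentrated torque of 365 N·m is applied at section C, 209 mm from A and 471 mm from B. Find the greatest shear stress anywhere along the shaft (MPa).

36.8 MPa

With uniform GJ and both ends fixed, compatibility θ_AC = θ_CB gives T_A·a = T_B·b, together with T_A + T_B = T₀.
T_A = T₀·b/(a+b) = 365.0·471/680.0 = 252.8 N·m; T_B = 112.2 N·m.
τ in each portion: τ_AC = 3.68×10^7 Pa, τ_CB = 1.63×10^7 Pa; maximum is in AC.
τ_max = T_AC·r/J = 252.8·0.0163/1.12×10^-7 = 3.682×10^7 Pa.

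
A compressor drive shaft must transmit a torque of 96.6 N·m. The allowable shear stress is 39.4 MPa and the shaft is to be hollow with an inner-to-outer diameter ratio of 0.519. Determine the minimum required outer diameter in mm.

23.8 mm

For a hollow shaft with d_i/d_o = 0.519: τ_max = 16T/(π d_o³ (1−k⁴)), so d_o = [16T/(π τ_allow (1−k⁴))]^(1/3) = [16·96.60/(π·3.94×10^7·0.9274)]^(1/3) = 0.02379 m.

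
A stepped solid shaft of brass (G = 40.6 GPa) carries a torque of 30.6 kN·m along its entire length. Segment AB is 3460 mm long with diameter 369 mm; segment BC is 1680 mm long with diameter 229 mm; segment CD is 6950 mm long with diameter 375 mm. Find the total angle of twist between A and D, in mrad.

8.82 mrad

J_AB = π(0.369)⁴/32 = 1.82×10^-3 m⁴; J_BC = π(0.229)⁴/32 = 2.70×10^-4 m⁴; J_CD = π(0.375)⁴/32 = 1.94×10^-3 m⁴.
θ = (T/G)·Σ L_i/J_i = (30600/40.6×10⁹)·(3.46/1.82×10^-3 + 1.68/2.70×10^-4 + 6.95/1.94×10^-3) = 8.821×10^-3 rad.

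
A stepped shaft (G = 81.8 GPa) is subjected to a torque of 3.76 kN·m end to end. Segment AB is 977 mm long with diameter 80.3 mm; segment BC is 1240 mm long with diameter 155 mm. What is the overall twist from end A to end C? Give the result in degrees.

J_AB = π(0.0803)⁴/32 = 4.08×10^-6 m⁴; J_BC = π(0.155)⁴/32 = 5.67×10^-5 m⁴.
θ = (T/G)·Σ L_i/J_i = (3760/81.8×10⁹)·(0.977/4.08×10^-6 + 1.24/5.67×10^-5) = 0.01201 rad.

0.688°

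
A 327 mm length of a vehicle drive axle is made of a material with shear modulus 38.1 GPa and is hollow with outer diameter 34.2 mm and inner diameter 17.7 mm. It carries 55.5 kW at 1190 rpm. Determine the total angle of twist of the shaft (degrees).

1.76°

ω = 2π·1190/60 = 124.6 rad/s, so T = P/ω = 55.5×10³ / 124.6 = 445.4 N·m.
J = π(d_o⁴ − d_i⁴)/32 = π(0.0342⁴ − 0.0177⁴)/32 = 1.247×10^-7 m⁴.
θ = T·L/(G·J) = 445.4 × 0.327 / (38.1×10⁹ × 1.247×10^-7) = 0.03066 rad.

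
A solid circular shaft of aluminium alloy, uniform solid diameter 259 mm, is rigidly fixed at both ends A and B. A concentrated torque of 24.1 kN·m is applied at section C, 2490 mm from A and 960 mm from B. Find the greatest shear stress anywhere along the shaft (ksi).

With uniform GJ and both ends fixed, compatibility θ_AC = θ_CB gives T_A·a = T_B·b, together with T_A + T_B = T₀.
T_A = T₀·b/(a+b) = 24100·960/3450 = 6706 N·m; T_B = 17390 N·m.
τ in each portion: τ_AC = 1.97×10^6 Pa, τ_CB = 5.10×10^6 Pa; maximum is in CB.
τ_max = T_CB·r/J = 17390·0.130/4.42×10^-4 = 5.099×10^6 Pa.

0.740 ksi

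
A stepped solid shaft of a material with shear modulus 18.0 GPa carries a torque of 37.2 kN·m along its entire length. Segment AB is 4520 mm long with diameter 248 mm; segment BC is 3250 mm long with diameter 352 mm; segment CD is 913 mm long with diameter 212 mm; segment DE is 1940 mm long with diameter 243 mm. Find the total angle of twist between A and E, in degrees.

J_AB = π(0.248)⁴/32 = 3.71×10^-4 m⁴; J_BC = π(0.352)⁴/32 = 1.51×10^-3 m⁴; J_CD = π(0.212)⁴/32 = 1.98×10^-4 m⁴; J_DE = π(0.243)⁴/32 = 3.42×10^-4 m⁴.
θ = (T/G)·Σ L_i/J_i = (37200/18.0×10⁹)·(4.52/3.71×10^-4 + 3.25/1.51×10^-3 + 0.913/1.98×10^-4 + 1.94/3.42×10^-4) = 0.05084 rad.

2.91°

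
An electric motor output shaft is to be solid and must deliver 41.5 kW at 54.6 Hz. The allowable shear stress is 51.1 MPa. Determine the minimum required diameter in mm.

22.9 mm

ω = 2π·54.6 = 343.1 rad/s, so T = P/ω = 41.5×10³ / 343.1 = 121.0 N·m.
For a solid shaft τ_max = 16T/(πd³), so d = (16T/(π τ_allow))^(1/3) = (16·121.0/(π·5.11×10^7))^(1/3) = 0.02293 m.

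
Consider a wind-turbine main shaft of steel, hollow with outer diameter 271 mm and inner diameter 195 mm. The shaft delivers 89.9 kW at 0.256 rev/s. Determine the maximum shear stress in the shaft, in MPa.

19.5 MPa

ω = 2π·0.256 = 1.608 rad/s, so T = P/ω = 89.9×10³ / 1.608 = 55890 N·m.
J = π(d_o⁴ − d_i⁴)/32 = π(0.271⁴ − 0.195⁴)/32 = 3.876×10^-4 m⁴.
τ_max = T·r/J = 55890 × 0.136 / 3.876×10^-4 = 1.954×10^7 Pa.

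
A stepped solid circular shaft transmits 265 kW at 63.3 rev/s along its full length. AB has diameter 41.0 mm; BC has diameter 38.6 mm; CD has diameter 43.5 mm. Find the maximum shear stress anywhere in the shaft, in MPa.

59.0 MPa

ω = 2π·63.3 = 397.7 rad/s, so T = P/ω = 265×10³ / 397.7 = 666.3 N·m.
Under the same torque, τ_max = 16T/(πd³) is largest where d is smallest — segment BC (d = 38.6 mm).
τ_max = 16·666.3/(π·(0.0386)³) = 5.900×10^7 Pa.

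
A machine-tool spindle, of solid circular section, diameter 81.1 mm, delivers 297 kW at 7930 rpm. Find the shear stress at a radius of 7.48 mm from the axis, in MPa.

0.630 MPa

ω = 2π·7930/60 = 830.4 rad/s, so T = P/ω = 297×10³ / 830.4 = 357.6 N·m.
J = πd⁴/32 = π(0.0811)⁴/32 = 4.247×10^-6 m⁴.
Shear stress varies linearly with radius: τ = T·r/J = 357.6 × 0.00748 / 4.247×10^-6 = 6.299×10^5 Pa.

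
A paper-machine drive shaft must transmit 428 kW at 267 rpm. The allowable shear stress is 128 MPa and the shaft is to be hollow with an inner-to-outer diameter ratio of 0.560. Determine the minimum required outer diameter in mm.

ω = 2π·267/60 = 27.96 rad/s, so T = P/ω = 428×10³ / 27.96 = 15310 N·m.
For a hollow shaft with d_i/d_o = 0.560: τ_max = 16T/(π d_o³ (1−k⁴)), so d_o = [16T/(π τ_allow (1−k⁴))]^(1/3) = [16·15310/(π·1.28×10^8·0.9017)]^(1/3) = 0.08774 m.

87.7 mm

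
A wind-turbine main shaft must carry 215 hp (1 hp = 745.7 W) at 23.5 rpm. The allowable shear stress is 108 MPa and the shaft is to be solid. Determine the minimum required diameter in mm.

145 mm

ω = 2π·23.5/60 = 2.461 rad/s, so T = P/ω = 215×745.7 / 2.461 = 65150 N·m.
For a solid shaft τ_max = 16T/(πd³), so d = (16T/(π τ_allow))^(1/3) = (16·65150/(π·1.08×10^8))^(1/3) = 0.1454 m.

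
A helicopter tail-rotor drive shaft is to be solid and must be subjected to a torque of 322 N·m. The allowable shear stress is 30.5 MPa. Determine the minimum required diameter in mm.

37.7 mm

For a solid shaft τ_max = 16T/(πd³), so d = (16T/(π τ_allow))^(1/3) = (16·322.0/(π·3.05×10^7))^(1/3) = 0.03774 m.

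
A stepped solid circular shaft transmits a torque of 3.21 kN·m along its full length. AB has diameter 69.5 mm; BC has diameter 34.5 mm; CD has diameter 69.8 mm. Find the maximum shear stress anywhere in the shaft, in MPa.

Under the same torque, τ_max = 16T/(πd³) is largest where d is smallest — segment BC (d = 34.5 mm).
τ_max = 16·3210/(π·(0.0345)³) = 3.981×10^8 Pa.

398 MPa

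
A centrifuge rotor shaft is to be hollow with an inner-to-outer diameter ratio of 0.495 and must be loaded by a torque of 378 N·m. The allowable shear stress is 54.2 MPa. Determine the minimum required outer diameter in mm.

33.6 mm

For a hollow shaft with d_i/d_o = 0.495: τ_max = 16T/(π d_o³ (1−k⁴)), so d_o = [16T/(π τ_allow (1−k⁴))]^(1/3) = [16·378.0/(π·5.42×10^7·0.9400)]^(1/3) = 0.03356 m.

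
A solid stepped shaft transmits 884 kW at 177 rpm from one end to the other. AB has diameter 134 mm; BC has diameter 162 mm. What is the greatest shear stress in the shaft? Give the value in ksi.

14.6 ksi

ω = 2π·177/60 = 18.54 rad/s, so T = P/ω = 884×10³ / 18.54 = 47690 N·m.
Under the same torque, τ_max = 16T/(πd³) is largest where d is smallest — segment AB (d = 134 mm).
τ_max = 16·47690/(π·(0.134)³) = 1.009×10^8 Pa.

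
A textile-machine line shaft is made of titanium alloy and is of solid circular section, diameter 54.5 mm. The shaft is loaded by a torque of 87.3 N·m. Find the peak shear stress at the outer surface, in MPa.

J = πd⁴/32 = π(0.0545)⁴/32 = 8.661×10^-7 m⁴.
τ_max = T·r/J = 87.30 × 0.0272 / 8.661×10^-7 = 2.747×10^6 Pa.

2.75 MPa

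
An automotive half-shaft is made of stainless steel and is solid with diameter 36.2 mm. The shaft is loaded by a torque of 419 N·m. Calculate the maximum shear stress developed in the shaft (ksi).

6.52 ksi

J = πd⁴/32 = π(0.0362)⁴/32 = 1.686×10^-7 m⁴.
τ_max = T·r/J = 419.0 × 0.0181 / 1.686×10^-7 = 4.498×10^7 Pa.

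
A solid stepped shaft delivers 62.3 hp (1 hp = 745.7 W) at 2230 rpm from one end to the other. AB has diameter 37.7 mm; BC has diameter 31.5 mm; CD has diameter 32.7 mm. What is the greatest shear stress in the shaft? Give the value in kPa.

ω = 2π·2230/60 = 233.5 rad/s, so T = P/ω = 62.3×745.7 / 233.5 = 198.9 N·m.
Under the same torque, τ_max = 16T/(πd³) is largest where d is smallest — segment BC (d = 31.5 mm).
τ_max = 16·198.9/(π·(0.0315)³) = 3.242×10^7 Pa.

32400 kPa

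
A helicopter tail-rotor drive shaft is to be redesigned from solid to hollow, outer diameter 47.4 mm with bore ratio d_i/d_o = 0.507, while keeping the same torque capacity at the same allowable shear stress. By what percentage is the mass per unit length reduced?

Equal τ_max and T ⇒ the solid shaft needs d_s³ = d_o³(1−k⁴), so d_s = 47.4·(1−0.507⁴)^(1/3) = 46.33 mm.
Area ratio A_h/A_s = d_o²(1−k²)/d_s² = (1−k²)/(1−k⁴)^(2/3) = 0.7776.
Mass saving = 1 − 0.7776 = 22.2 %.

22.2 %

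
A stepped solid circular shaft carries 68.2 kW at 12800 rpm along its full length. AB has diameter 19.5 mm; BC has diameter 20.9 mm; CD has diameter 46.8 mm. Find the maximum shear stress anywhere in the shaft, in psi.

5070 psi

ω = 2π·12800/60 = 1340 rad/s, so T = P/ω = 68.2×10³ / 1340 = 50.88 N·m.
Under the same torque, τ_max = 16T/(πd³) is largest where d is smallest — segment AB (d = 19.5 mm).
τ_max = 16·50.88/(π·(0.0195)³) = 3.495×10^7 Pa.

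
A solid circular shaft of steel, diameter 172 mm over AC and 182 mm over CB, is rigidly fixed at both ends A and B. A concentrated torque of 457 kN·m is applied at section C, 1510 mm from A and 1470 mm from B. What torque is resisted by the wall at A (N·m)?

Compatibility: T_A·a/J_AC = T_B·b/J_CB with T_A + T_B = T₀.
J_AC = 8.59×10^-5 m⁴, J_CB = 1.08×10^-4 m⁴, so T_A = T₀·(J_AC/a)/((J_AC/a)+(J_CB/b)) = 199800 N·m, T_B = 257200 N·m.

200000 N·m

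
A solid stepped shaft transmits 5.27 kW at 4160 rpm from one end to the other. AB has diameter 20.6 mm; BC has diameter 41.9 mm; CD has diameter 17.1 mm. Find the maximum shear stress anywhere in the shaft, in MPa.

12.3 MPa

ω = 2π·4160/60 = 435.6 rad/s, so T = P/ω = 5.27×10³ / 435.6 = 12.10 N·m.
Under the same torque, τ_max = 16T/(πd³) is largest where d is smallest — segment CD (d = 17.1 mm).
τ_max = 16·12.10/(π·(0.0171)³) = 1.232×10^7 Pa.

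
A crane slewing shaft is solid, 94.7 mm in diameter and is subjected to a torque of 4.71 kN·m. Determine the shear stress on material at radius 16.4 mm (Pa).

J = πd⁴/32 = π(0.0947)⁴/32 = 7.896×10^-6 m⁴.
Shear stress varies linearly with radius: τ = T·r/J = 4710 × 0.0164 / 7.896×10^-6 = 9.783×10^6 Pa.

9.78e6 Pa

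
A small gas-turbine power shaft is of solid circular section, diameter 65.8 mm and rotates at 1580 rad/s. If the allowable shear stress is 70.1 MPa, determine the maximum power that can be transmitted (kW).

J = πd⁴/32 = π(0.0658)⁴/32 = 1.840×10^-6 m⁴.
T_max = τ_allow·J/r = 7.01×10^7 × 1.840×10^-6 / 0.0329 = 3921 N·m.
ω = 1580 rad/s, so P_max = T_max·ω = 6.196×10^6 W.

6200 kW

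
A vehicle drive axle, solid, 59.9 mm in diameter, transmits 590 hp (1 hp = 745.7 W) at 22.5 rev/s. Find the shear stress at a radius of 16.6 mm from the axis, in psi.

ω = 2π·22.5 = 141.4 rad/s, so T = P/ω = 590×745.7 / 141.4 = 3112 N·m.
J = πd⁴/32 = π(0.0599)⁴/32 = 1.264×10^-6 m⁴.
Shear stress varies linearly with radius: τ = T·r/J = 3112 × 0.0166 / 1.264×10^-6 = 4.087×10^7 Pa.

5930 psi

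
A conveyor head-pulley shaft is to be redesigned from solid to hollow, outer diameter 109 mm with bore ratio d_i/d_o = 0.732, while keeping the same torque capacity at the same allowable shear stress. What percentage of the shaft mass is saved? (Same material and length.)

Equal τ_max and T ⇒ the solid shaft needs d_s³ = d_o³(1−k⁴), so d_s = 109·(1−0.732⁴)^(1/3) = 97.37 mm.
Area ratio A_h/A_s = d_o²(1−k²)/d_s² = (1−k²)/(1−k⁴)^(2/3) = 0.5817.
Mass saving = 1 − 0.5817 = 41.8 %.

41.8 %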